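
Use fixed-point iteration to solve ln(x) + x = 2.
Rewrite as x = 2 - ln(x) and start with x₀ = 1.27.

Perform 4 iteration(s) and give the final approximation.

Equation: ln(x) + x = 2
Fixed-point form: x = 2 - ln(x)
x₀ = 1.27

x_1 = g(1.270000) = 1.760983
x_2 = g(1.760983) = 1.434128
x_3 = g(1.434128) = 1.639443
x_4 = g(1.639443) = 1.505643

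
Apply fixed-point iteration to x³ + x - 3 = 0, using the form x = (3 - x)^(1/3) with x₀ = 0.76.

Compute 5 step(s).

Equation: x³ + x - 3 = 0
Fixed-point form: x = (3 - x)^(1/3)
x₀ = 0.76

x_1 = g(0.760000) = 1.308427
x_2 = g(1.308427) = 1.191508
x_3 = g(1.191508) = 1.218350
x_4 = g(1.218350) = 1.212293
x_5 = g(1.212293) = 1.213665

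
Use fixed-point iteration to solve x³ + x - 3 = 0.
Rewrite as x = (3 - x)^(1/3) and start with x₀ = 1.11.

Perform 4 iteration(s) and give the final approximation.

Equation: x³ + x - 3 = 0
Fixed-point form: x = (3 - x)^(1/3)
x₀ = 1.11

x_1 = g(1.110000) = 1.236386
x_2 = g(1.236386) = 1.208188
x_3 = g(1.208188) = 1.214593
x_4 = g(1.214593) = 1.213144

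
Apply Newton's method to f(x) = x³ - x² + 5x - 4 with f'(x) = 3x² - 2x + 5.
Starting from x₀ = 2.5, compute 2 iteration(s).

f(x) = x³ - x² + 5x - 4
f'(x) = 3x² - 2x + 5
x₀ = 2.5

Newton-Raphson formula: x_{n+1} = x_n - f(x_n)/f'(x_n)

Iteration 1:
  f(2.500000) = 17.875000
  f'(2.500000) = 18.750000
  x_1 = 2.500000 - 17.875000/18.750000 = 1.546667
Iteration 2:
  f(1.546667) = 5.041057
  f'(1.546667) = 9.083200
  x_2 = 1.546667 - 5.041057/9.083200 = 0.991680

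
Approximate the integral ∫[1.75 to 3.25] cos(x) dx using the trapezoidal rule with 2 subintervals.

f(x) = cos(x)
a = 1.75, b = 3.25, n = 2
h = (b - a)/n = 0.750000

Trapezoidal rule: (h/2)[f(x₀) + 2f(x₁) + 2f(x₂) + ... + f(xₙ)]

x_0 = 1.7500, f(x_0) = -0.178246, coefficient = 1
x_1 = 2.5000, f(x_1) = -0.801144, coefficient = 2
x_2 = 3.2500, f(x_2) = -0.994130, coefficient = 1

I ≈ (0.750000/2) × -2.774663 = -1.040499
Exact value: -1.092181
Error: 0.051682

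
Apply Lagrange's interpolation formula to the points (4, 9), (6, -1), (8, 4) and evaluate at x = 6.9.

Lagrange interpolation formula:
P(x) = Σ yᵢ × Lᵢ(x)
where Lᵢ(x) = Π_{j≠i} (x - xⱼ)/(xᵢ - xⱼ)

L_0(6.9) = (6.9 - 6)/(4 - 6) × (6.9 - 8)/(4 - 8) = -0.123750
L_1(6.9) = (6.9 - 4)/(6 - 4) × (6.9 - 8)/(6 - 8) = 0.797500
L_2(6.9) = (6.9 - 4)/(8 - 4) × (6.9 - 6)/(8 - 6) = 0.326250

P(6.9) = 9×L_0(6.9) + (-1)×L_1(6.9) + 4×L_2(6.9)
P(6.9) = -0.606250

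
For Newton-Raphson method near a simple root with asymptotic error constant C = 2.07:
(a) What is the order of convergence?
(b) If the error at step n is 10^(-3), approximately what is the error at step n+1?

(a) Newton-Raphson has quadratic (order 2) convergence near simple roots.
    This means |e_{n+1}| ≈ C|e_n|².

(b) With |e_n| = 10^(-3) and C = 2.07:
    |e_{n+1}| ≈ 2.07 × (10^(-3))² = 2.07 × 10^(-6)

(a) 2 (quadratic); (b) |e_{n+1}| ≈ 2.070e-06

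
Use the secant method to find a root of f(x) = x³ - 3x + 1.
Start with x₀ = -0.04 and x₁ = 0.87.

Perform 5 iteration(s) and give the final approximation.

f(x) = x³ - 3x + 1
x₀ = -0.04, x₁ = 0.87

Secant formula: x_{n+1} = x_n - f(x_n)(x_n - x_{n-1})/(f(x_n) - f(x_{n-1}))

Iteration 1:
  f(-0.040000) = 1.119936
  f(0.870000) = -0.951497
  x_2 = 0.870000 - (-0.951497)×(0.870000 - (-0.040000))/(-0.951497 - 1.119936)
       = 0.451998
Iteration 2:
  f(0.870000) = -0.951497
  f(0.451998) = -0.263651
  x_3 = 0.451998 - (-0.263651)×(0.451998 - 0.870000)/(-0.263651 - (-0.951497))
       = 0.291779
Iteration 3:
  f(0.451998) = -0.263651
  f(0.291779) = 0.149504
  x_4 = 0.291779 - 0.149504×(0.291779 - 0.451998)/(0.149504 - (-0.263651))
       = 0.349756
Iteration 4:
  f(0.291779) = 0.149504
  f(0.349756) = -0.006482
  x_5 = 0.349756 - (-0.006482)×(0.349756 - 0.291779)/(-0.006482 - 0.149504)
       = 0.347347
Iteration 5:
  f(0.349756) = -0.006482
  f(0.347347) = -0.000132
  x_6 = 0.347347 - (-0.000132)×(0.347347 - 0.349756)/(-0.000132 - (-0.006482))
       = 0.347296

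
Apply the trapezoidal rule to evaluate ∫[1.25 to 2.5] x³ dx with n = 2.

f(x) = x³
a = 1.25, b = 2.5, n = 2
h = (b - a)/n = 0.625000

Trapezoidal rule: (h/2)[f(x₀) + 2f(x₁) + 2f(x₂) + ... + f(xₙ)]

x_0 = 1.2500, f(x_0) = 1.953125, coefficient = 1
x_1 = 1.8750, f(x_1) = 6.591797, coefficient = 2
x_2 = 2.5000, f(x_2) = 15.625000, coefficient = 1

I ≈ (0.625000/2) × 30.761719 = 9.613037
Exact value: 9.155273
Error: 0.457764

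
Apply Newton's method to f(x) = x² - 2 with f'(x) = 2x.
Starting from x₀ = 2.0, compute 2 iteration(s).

f(x) = x² - 2
f'(x) = 2x
x₀ = 2.0

Newton-Raphson formula: x_{n+1} = x_n - f(x_n)/f'(x_n)

Iteration 1:
  f(2.000000) = 2.000000
  f'(2.000000) = 4.000000
  x_1 = 2.000000 - 2.000000/4.000000 = 1.500000
Iteration 2:
  f(1.500000) = 0.250000
  f'(1.500000) = 3.000000
  x_2 = 1.500000 - 0.250000/3.000000 = 1.416667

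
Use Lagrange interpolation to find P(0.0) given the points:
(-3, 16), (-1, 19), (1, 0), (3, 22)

Lagrange interpolation formula:
P(x) = Σ yᵢ × Lᵢ(x)
where Lᵢ(x) = Π_{j≠i} (x - xⱼ)/(xᵢ - xⱼ)

L_0(0.0) = (0.0 - (-1))/(-3 - (-1)) × (0.0 - 1)/(-3 - 1) × (0.0 - 3)/(-3 - 3) = -0.062500
L_1(0.0) = (0.0 - (-3))/(-1 - (-3)) × (0.0 - 1)/(-1 - 1) × (0.0 - 3)/(-1 - 3) = 0.562500
L_2(0.0) = (0.0 - (-3))/(1 - (-3)) × (0.0 - (-1))/(1 - (-1)) × (0.0 - 3)/(1 - 3) = 0.562500
L_3(0.0) = (0.0 - (-3))/(3 - (-3)) × (0.0 - (-1))/(3 - (-1)) × (0.0 - 1)/(3 - 1) = -0.062500

P(0.0) = 16×L_0(0.0) + 19×L_1(0.0) + 0×L_2(0.0) + 22×L_3(0.0)
P(0.0) = 8.312500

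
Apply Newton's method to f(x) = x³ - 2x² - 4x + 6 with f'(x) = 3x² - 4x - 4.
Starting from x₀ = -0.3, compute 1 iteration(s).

f(x) = x³ - 2x² - 4x + 6
f'(x) = 3x² - 4x - 4
x₀ = -0.3

Newton-Raphson formula: x_{n+1} = x_n - f(x_n)/f'(x_n)

Iteration 1:
  f(-0.300000) = 6.993000
  f'(-0.300000) = -2.530000
  x_1 = -0.300000 - 6.993000/(-2.530000) = 2.464032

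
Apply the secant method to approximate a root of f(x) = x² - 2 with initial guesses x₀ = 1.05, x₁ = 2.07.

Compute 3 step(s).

f(x) = x² - 2
x₀ = 1.05, x₁ = 2.07

Secant formula: x_{n+1} = x_n - f(x_n)(x_n - x_{n-1})/(f(x_n) - f(x_{n-1}))

Iteration 1:
  f(1.050000) = -0.897500
  f(2.070000) = 2.284900
  x_2 = 2.070000 - 2.284900×(2.070000 - 1.050000)/(2.284900 - (-0.897500))
       = 1.337660
Iteration 2:
  f(2.070000) = 2.284900
  f(1.337660) = -0.210665
  x_3 = 1.337660 - (-0.210665)×(1.337660 - 2.070000)/(-0.210665 - 2.284900)
       = 1.399481
Iteration 3:
  f(1.337660) = -0.210665
  f(1.399481) = -0.041452
  x_4 = 1.399481 - (-0.041452)×(1.399481 - 1.337660)/(-0.041452 - (-0.210665))
       = 1.414626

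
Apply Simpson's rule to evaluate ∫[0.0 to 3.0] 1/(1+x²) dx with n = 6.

f(x) = 1/(1+x²)
a = 0.0, b = 3.0, n = 6
h = (b - a)/n = 0.500000

Simpson's rule: (h/3)[f(x₀) + 4f(x₁) + 2f(x₂) + ... + f(xₙ)]

x_0 = 0.0000, f(x_0) = 1.000000, coefficient = 1
x_1 = 0.5000, f(x_1) = 0.800000, coefficient = 4
x_2 = 1.0000, f(x_2) = 0.500000, coefficient = 2
x_3 = 1.5000, f(x_3) = 0.307692, coefficient = 4
x_4 = 2.0000, f(x_4) = 0.200000, coefficient = 2
x_5 = 2.5000, f(x_5) = 0.137931, coefficient = 4
x_6 = 3.0000, f(x_6) = 0.100000, coefficient = 1

I ≈ (0.500000/3) × 7.482493 = 1.247082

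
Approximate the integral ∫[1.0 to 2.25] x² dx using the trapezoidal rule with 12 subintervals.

f(x) = x²
a = 1.0, b = 2.25, n = 12
h = (b - a)/n = 0.104167

Trapezoidal rule: (h/2)[f(x₀) + 2f(x₁) + 2f(x₂) + ... + f(xₙ)]

x_0 = 1.0000, f(x_0) = 1.000000, coefficient = 1
x_1 = 1.1042, f(x_1) = 1.219184, coefficient = 2
x_2 = 1.2083, f(x_2) = 1.460069, coefficient = 2
x_3 = 1.3125, f(x_3) = 1.722656, coefficient = 2
x_4 = 1.4167, f(x_4) = 2.006944, coefficient = 2
x_5 = 1.5208, f(x_5) = 2.312934, coefficient = 2
x_6 = 1.6250, f(x_6) = 2.640625, coefficient = 2
x_7 = 1.7292, f(x_7) = 2.990017, coefficient = 2
x_8 = 1.8333, f(x_8) = 3.361111, coefficient = 2
x_9 = 1.9375, f(x_9) = 3.753906, coefficient = 2
x_10 = 2.0417, f(x_10) = 4.168403, coefficient = 2
x_11 = 2.1458, f(x_11) = 4.604601, coefficient = 2
x_12 = 2.2500, f(x_12) = 5.062500, coefficient = 1

I ≈ (0.104167/2) × 66.543403 = 3.465802
Exact value: 3.463542
Error: 0.002261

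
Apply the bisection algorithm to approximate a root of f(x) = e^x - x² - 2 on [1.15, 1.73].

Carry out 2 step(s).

f(x) = e^x - x² - 2
Initial interval: [1.15, 1.73]

Iteration 1:
  c_1 = (1.150000 + 1.730000)/2 = 1.440000
  f(c_1) = f(1.440000) = 0.147096
  f(a) × f(c) < 0, new interval: [1.150000, 1.440000]
Iteration 2:
  c_2 = (1.150000 + 1.440000)/2 = 1.295000
  f(c_2) = f(1.295000) = -0.026029
  f(a) × f(c) ≥ 0, new interval: [1.295000, 1.440000]

After 2 iteration(s), the approximation is c_2 = 1.295000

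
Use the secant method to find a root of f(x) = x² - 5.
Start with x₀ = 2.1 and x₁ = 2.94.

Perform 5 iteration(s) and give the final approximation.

f(x) = x² - 5
x₀ = 2.1, x₁ = 2.94

Secant formula: x_{n+1} = x_n - f(x_n)(x_n - x_{n-1})/(f(x_n) - f(x_{n-1}))

Iteration 1:
  f(2.100000) = -0.590000
  f(2.940000) = 3.643600
  x_2 = 2.940000 - 3.643600×(2.940000 - 2.100000)/(3.643600 - (-0.590000))
       = 2.217063
Iteration 2:
  f(2.940000) = 3.643600
  f(2.217063) = -0.084629
  x_3 = 2.217063 - (-0.084629)×(2.217063 - 2.940000)/(-0.084629 - 3.643600)
       = 2.233474
Iteration 3:
  f(2.217063) = -0.084629
  f(2.233474) = -0.011594
  x_4 = 2.233474 - (-0.011594)×(2.233474 - 2.217063)/(-0.011594 - (-0.084629))
       = 2.236079
Iteration 4:
  f(2.233474) = -0.011594
  f(2.236079) = 0.000050
  x_5 = 2.236079 - 0.000050×(2.236079 - 2.233474)/(0.000050 - (-0.011594))
       = 2.236068
Iteration 5:
  f(2.236079) = 0.000050
  f(2.236068) = 0.000000
  x_6 = 2.236068 - 0.000000×(2.236068 - 2.236079)/(0.000000 - 0.000050)
       = 2.236068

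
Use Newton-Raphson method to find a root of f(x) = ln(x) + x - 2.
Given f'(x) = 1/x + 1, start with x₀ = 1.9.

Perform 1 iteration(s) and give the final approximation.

f(x) = ln(x) + x - 2
f'(x) = 1/x + 1
x₀ = 1.9

Newton-Raphson formula: x_{n+1} = x_n - f(x_n)/f'(x_n)

Iteration 1:
  f(1.900000) = 0.541854
  f'(1.900000) = 1.526316
  x_1 = 1.900000 - 0.541854/1.526316 = 1.544992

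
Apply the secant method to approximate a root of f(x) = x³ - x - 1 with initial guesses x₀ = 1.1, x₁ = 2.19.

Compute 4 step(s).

f(x) = x³ - x - 1
x₀ = 1.1, x₁ = 2.19

Secant formula: x_{n+1} = x_n - f(x_n)(x_n - x_{n-1})/(f(x_n) - f(x_{n-1}))

Iteration 1:
  f(1.100000) = -0.769000
  f(2.190000) = 7.313459
  x_2 = 2.190000 - 7.313459×(2.190000 - 1.100000)/(7.313459 - (-0.769000))
       = 1.203707
Iteration 2:
  f(2.190000) = 7.313459
  f(1.203707) = -0.459642
  x_3 = 1.203707 - (-0.459642)×(1.203707 - 2.190000)/(-0.459642 - 7.313459)
       = 1.262029
Iteration 3:
  f(1.203707) = -0.459642
  f(1.262029) = -0.251973
  x_4 = 1.262029 - (-0.251973)×(1.262029 - 1.203707)/(-0.251973 - (-0.459642))
       = 1.332793
Iteration 4:
  f(1.262029) = -0.251973
  f(1.332793) = 0.034698
  x_5 = 1.332793 - 0.034698×(1.332793 - 1.262029)/(0.034698 - (-0.251973))
       = 1.324228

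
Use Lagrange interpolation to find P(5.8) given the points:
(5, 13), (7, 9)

Lagrange interpolation formula:
P(x) = Σ yᵢ × Lᵢ(x)
where Lᵢ(x) = Π_{j≠i} (x - xⱼ)/(xᵢ - xⱼ)

L_0(5.8) = (5.8 - 7)/(5 - 7) = 0.600000
L_1(5.8) = (5.8 - 5)/(7 - 5) = 0.400000

P(5.8) = 13×L_0(5.8) + 9×L_1(5.8)
P(5.8) = 11.400000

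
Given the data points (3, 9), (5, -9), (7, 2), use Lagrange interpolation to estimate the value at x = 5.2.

Lagrange interpolation formula:
P(x) = Σ yᵢ × Lᵢ(x)
where Lᵢ(x) = Π_{j≠i} (x - xⱼ)/(xᵢ - xⱼ)

L_0(5.2) = (5.2 - 5)/(3 - 5) × (5.2 - 7)/(3 - 7) = -0.045000
L_1(5.2) = (5.2 - 3)/(5 - 3) × (5.2 - 7)/(5 - 7) = 0.990000
L_2(5.2) = (5.2 - 3)/(7 - 3) × (5.2 - 5)/(7 - 5) = 0.055000

P(5.2) = 9×L_0(5.2) + (-9)×L_1(5.2) + 2×L_2(5.2)
P(5.2) = -9.205000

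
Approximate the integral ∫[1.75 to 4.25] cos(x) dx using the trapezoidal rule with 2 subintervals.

f(x) = cos(x)
a = 1.75, b = 4.25, n = 2
h = (b - a)/n = 1.250000

Trapezoidal rule: (h/2)[f(x₀) + 2f(x₁) + 2f(x₂) + ... + f(xₙ)]

x_0 = 1.7500, f(x_0) = -0.178246, coefficient = 1
x_1 = 3.0000, f(x_1) = -0.989992, coefficient = 2
x_2 = 4.2500, f(x_2) = -0.446087, coefficient = 1

I ≈ (1.250000/2) × -2.604319 = -1.627699
Exact value: -1.878975
Error: 0.251276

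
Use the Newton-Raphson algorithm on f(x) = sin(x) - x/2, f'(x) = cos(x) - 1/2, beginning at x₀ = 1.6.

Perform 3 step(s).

f(x) = sin(x) - x/2
f'(x) = cos(x) - 1/2
x₀ = 1.6

Newton-Raphson formula: x_{n+1} = x_n - f(x_n)/f'(x_n)

Iteration 1:
  f(1.600000) = 0.199574
  f'(1.600000) = -0.529200
  x_1 = 1.600000 - 0.199574/(-0.529200) = 1.977124
Iteration 2:
  f(1.977124) = -0.069983
  f'(1.977124) = -0.895238
  x_2 = 1.977124 - (-0.069983)/(-0.895238) = 1.898951
Iteration 3:
  f(1.898951) = -0.002837
  f'(1.898951) = -0.822297
  x_3 = 1.898951 - (-0.002837)/(-0.822297) = 1.895501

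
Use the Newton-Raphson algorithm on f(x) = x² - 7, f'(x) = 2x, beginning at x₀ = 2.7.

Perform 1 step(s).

f(x) = x² - 7
f'(x) = 2x
x₀ = 2.7

Newton-Raphson formula: x_{n+1} = x_n - f(x_n)/f'(x_n)

Iteration 1:
  f(2.700000) = 0.290000
  f'(2.700000) = 5.400000
  x_1 = 2.700000 - 0.290000/5.400000 = 2.646296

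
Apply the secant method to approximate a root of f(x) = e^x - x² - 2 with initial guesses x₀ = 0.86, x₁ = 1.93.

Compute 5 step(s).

f(x) = e^x - x² - 2
x₀ = 0.86, x₁ = 1.93

Secant formula: x_{n+1} = x_n - f(x_n)(x_n - x_{n-1})/(f(x_n) - f(x_{n-1}))

Iteration 1:
  f(0.860000) = -0.376439
  f(1.930000) = 1.164610
  x_2 = 1.930000 - 1.164610×(1.930000 - 0.860000)/(1.164610 - (-0.376439))
       = 1.121374
Iteration 2:
  f(1.930000) = 1.164610
  f(1.121374) = -0.188412
  x_3 = 1.121374 - (-0.188412)×(1.121374 - 1.930000)/(-0.188412 - 1.164610)
       = 1.233977
Iteration 3:
  f(1.121374) = -0.188412
  f(1.233977) = -0.087836
  x_4 = 1.233977 - (-0.087836)×(1.233977 - 1.121374)/(-0.087836 - (-0.188412))
       = 1.332318
Iteration 4:
  f(1.233977) = -0.087836
  f(1.332318) = 0.014747
  x_5 = 1.332318 - 0.014747×(1.332318 - 1.233977)/(0.014747 - (-0.087836))
       = 1.318181
Iteration 5:
  f(1.332318) = 0.014747
  f(1.318181) = -0.000983
  x_6 = 1.318181 - (-0.000983)×(1.318181 - 1.332318)/(-0.000983 - 0.014747)
       = 1.319064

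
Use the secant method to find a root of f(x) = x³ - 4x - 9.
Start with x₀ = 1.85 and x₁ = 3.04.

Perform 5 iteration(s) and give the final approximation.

f(x) = x³ - 4x - 9
x₀ = 1.85, x₁ = 3.04

Secant formula: x_{n+1} = x_n - f(x_n)(x_n - x_{n-1})/(f(x_n) - f(x_{n-1}))

Iteration 1:
  f(1.850000) = -10.068375
  f(3.040000) = 6.934464
  x_2 = 3.040000 - 6.934464×(3.040000 - 1.850000)/(6.934464 - (-10.068375))
       = 2.554669
Iteration 2:
  f(3.040000) = 6.934464
  f(2.554669) = -2.546060
  x_3 = 2.554669 - (-2.546060)×(2.554669 - 3.040000)/(-2.546060 - 6.934464)
       = 2.685008
Iteration 3:
  f(2.554669) = -2.546060
  f(2.685008) = -0.383096
  x_4 = 2.685008 - (-0.383096)×(2.685008 - 2.554669)/(-0.383096 - (-2.546060))
       = 2.708093
Iteration 4:
  f(2.685008) = -0.383096
  f(2.708093) = 0.028150
  x_5 = 2.708093 - 0.028150×(2.708093 - 2.685008)/(0.028150 - (-0.383096))
       = 2.706513
Iteration 5:
  f(2.708093) = 0.028150
  f(2.706513) = -0.000275
  x_6 = 2.706513 - (-0.000275)×(2.706513 - 2.708093)/(-0.000275 - 0.028150)
       = 2.706528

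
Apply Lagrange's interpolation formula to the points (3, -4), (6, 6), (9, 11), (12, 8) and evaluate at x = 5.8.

Lagrange interpolation formula:
P(x) = Σ yᵢ × Lᵢ(x)
where Lᵢ(x) = Π_{j≠i} (x - xⱼ)/(xᵢ - xⱼ)

L_0(5.8) = (5.8 - 6)/(3 - 6) × (5.8 - 9)/(3 - 9) × (5.8 - 12)/(3 - 12) = 0.024494
L_1(5.8) = (5.8 - 3)/(6 - 3) × (5.8 - 9)/(6 - 9) × (5.8 - 12)/(6 - 12) = 1.028741
L_2(5.8) = (5.8 - 3)/(9 - 3) × (5.8 - 6)/(9 - 6) × (5.8 - 12)/(9 - 12) = -0.064296
L_3(5.8) = (5.8 - 3)/(12 - 3) × (5.8 - 6)/(12 - 6) × (5.8 - 9)/(12 - 9) = 0.011062

P(5.8) = (-4)×L_0(5.8) + 6×L_1(5.8) + 11×L_2(5.8) + 8×L_3(5.8)
P(5.8) = 5.455704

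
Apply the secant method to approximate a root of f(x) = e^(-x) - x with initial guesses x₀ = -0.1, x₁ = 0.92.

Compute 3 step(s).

f(x) = e^(-x) - x
x₀ = -0.1, x₁ = 0.92

Secant formula: x_{n+1} = x_n - f(x_n)(x_n - x_{n-1})/(f(x_n) - f(x_{n-1}))

Iteration 1:
  f(-0.100000) = 1.205171
  f(0.920000) = -0.521481
  x_2 = 0.920000 - (-0.521481)×(0.920000 - (-0.100000))/(-0.521481 - 1.205171)
       = 0.611941
Iteration 2:
  f(0.920000) = -0.521481
  f(0.611941) = -0.069644
  x_3 = 0.611941 - (-0.069644)×(0.611941 - 0.920000)/(-0.069644 - (-0.521481))
       = 0.564458
Iteration 3:
  f(0.611941) = -0.069644
  f(0.564458) = 0.004210
  x_4 = 0.564458 - 0.004210×(0.564458 - 0.611941)/(0.004210 - (-0.069644))
       = 0.567165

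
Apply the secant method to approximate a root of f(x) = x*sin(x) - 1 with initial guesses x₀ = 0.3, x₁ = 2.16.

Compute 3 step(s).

f(x) = x*sin(x) - 1
x₀ = 0.3, x₁ = 2.16

Secant formula: x_{n+1} = x_n - f(x_n)(x_n - x_{n-1})/(f(x_n) - f(x_{n-1}))

Iteration 1:
  f(0.300000) = -0.911344
  f(2.160000) = 0.795788
  x_2 = 2.160000 - 0.795788×(2.160000 - 0.300000)/(0.795788 - (-0.911344))
       = 1.292952
Iteration 2:
  f(2.160000) = 0.795788
  f(1.292952) = 0.243365
  x_3 = 1.292952 - 0.243365×(1.292952 - 2.160000)/(0.243365 - 0.795788)
       = 0.910980
Iteration 3:
  f(1.292952) = 0.243365
  f(0.910980) = -0.280230
  x_4 = 0.910980 - (-0.280230)×(0.910980 - 1.292952)/(-0.280230 - 0.243365)
       = 1.115413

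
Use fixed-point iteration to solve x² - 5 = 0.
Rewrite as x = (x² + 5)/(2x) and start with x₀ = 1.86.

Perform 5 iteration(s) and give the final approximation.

Equation: x² - 5 = 0
Fixed-point form: x = (x² + 5)/(2x)
x₀ = 1.86

x_1 = g(1.860000) = 2.274086
x_2 = g(2.274086) = 2.236386
x_3 = g(2.236386) = 2.236068
x_4 = g(2.236068) = 2.236068
x_5 = g(2.236068) = 2.236068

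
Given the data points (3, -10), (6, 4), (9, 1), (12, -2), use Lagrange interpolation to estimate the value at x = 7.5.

Lagrange interpolation formula:
P(x) = Σ yᵢ × Lᵢ(x)
where Lᵢ(x) = Π_{j≠i} (x - xⱼ)/(xᵢ - xⱼ)

L_0(7.5) = (7.5 - 6)/(3 - 6) × (7.5 - 9)/(3 - 9) × (7.5 - 12)/(3 - 12) = -0.062500
L_1(7.5) = (7.5 - 3)/(6 - 3) × (7.5 - 9)/(6 - 9) × (7.5 - 12)/(6 - 12) = 0.562500
L_2(7.5) = (7.5 - 3)/(9 - 3) × (7.5 - 6)/(9 - 6) × (7.5 - 12)/(9 - 12) = 0.562500
L_3(7.5) = (7.5 - 3)/(12 - 3) × (7.5 - 6)/(12 - 6) × (7.5 - 9)/(12 - 9) = -0.062500

P(7.5) = (-10)×L_0(7.5) + 4×L_1(7.5) + 1×L_2(7.5) + (-2)×L_3(7.5)
P(7.5) = 3.562500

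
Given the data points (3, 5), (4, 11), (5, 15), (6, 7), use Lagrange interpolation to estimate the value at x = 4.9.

Lagrange interpolation formula:
P(x) = Σ yᵢ × Lᵢ(x)
where Lᵢ(x) = Π_{j≠i} (x - xⱼ)/(xᵢ - xⱼ)

L_0(4.9) = (4.9 - 4)/(3 - 4) × (4.9 - 5)/(3 - 5) × (4.9 - 6)/(3 - 6) = -0.016500
L_1(4.9) = (4.9 - 3)/(4 - 3) × (4.9 - 5)/(4 - 5) × (4.9 - 6)/(4 - 6) = 0.104500
L_2(4.9) = (4.9 - 3)/(5 - 3) × (4.9 - 4)/(5 - 4) × (4.9 - 6)/(5 - 6) = 0.940500
L_3(4.9) = (4.9 - 3)/(6 - 3) × (4.9 - 4)/(6 - 4) × (4.9 - 5)/(6 - 5) = -0.028500

P(4.9) = 5×L_0(4.9) + 11×L_1(4.9) + 15×L_2(4.9) + 7×L_3(4.9)
P(4.9) = 14.975000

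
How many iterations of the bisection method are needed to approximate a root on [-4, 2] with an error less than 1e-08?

We need (b-a)/2^n ≤ 1e-08
(2 - (-4))/2^n ≤ 1e-08
6/2^n ≤ 1e-08
2^n ≥ 600000000
n ≥ log₂(600000000) = 29.16
n ≥ 30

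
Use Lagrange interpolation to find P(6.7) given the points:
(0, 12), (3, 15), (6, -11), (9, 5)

Lagrange interpolation formula:
P(x) = Σ yᵢ × Lᵢ(x)
where Lᵢ(x) = Π_{j≠i} (x - xⱼ)/(xᵢ - xⱼ)

L_0(6.7) = (6.7 - 3)/(0 - 3) × (6.7 - 6)/(0 - 6) × (6.7 - 9)/(0 - 9) = 0.036772
L_1(6.7) = (6.7 - 0)/(3 - 0) × (6.7 - 6)/(3 - 6) × (6.7 - 9)/(3 - 9) = -0.199759
L_2(6.7) = (6.7 - 0)/(6 - 0) × (6.7 - 3)/(6 - 3) × (6.7 - 9)/(6 - 9) = 1.055870
L_3(6.7) = (6.7 - 0)/(9 - 0) × (6.7 - 3)/(9 - 3) × (6.7 - 6)/(9 - 6) = 0.107117

P(6.7) = 12×L_0(6.7) + 15×L_1(6.7) + (-11)×L_2(6.7) + 5×L_3(6.7)
P(6.7) = -13.634117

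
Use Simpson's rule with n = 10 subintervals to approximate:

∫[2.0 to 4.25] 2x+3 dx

f(x) = 2x+3
a = 2.0, b = 4.25, n = 10
h = (b - a)/n = 0.225000

Simpson's rule: (h/3)[f(x₀) + 4f(x₁) + 2f(x₂) + ... + f(xₙ)]

x_0 = 2.0000, f(x_0) = 7.000000, coefficient = 1
x_1 = 2.2250, f(x_1) = 7.450000, coefficient = 4
x_2 = 2.4500, f(x_2) = 7.900000, coefficient = 2
x_3 = 2.6750, f(x_3) = 8.350000, coefficient = 4
x_4 = 2.9000, f(x_4) = 8.800000, coefficient = 2
x_5 = 3.1250, f(x_5) = 9.250000, coefficient = 4
x_6 = 3.3500, f(x_6) = 9.700000, coefficient = 2
x_7 = 3.5750, f(x_7) = 10.150000, coefficient = 4
x_8 = 3.8000, f(x_8) = 10.600000, coefficient = 2
x_9 = 4.0250, f(x_9) = 11.050000, coefficient = 4
x_10 = 4.2500, f(x_10) = 11.500000, coefficient = 1

I ≈ (0.225000/3) × 277.500000 = 20.812500
Exact value: 20.812500
Error: 0.000000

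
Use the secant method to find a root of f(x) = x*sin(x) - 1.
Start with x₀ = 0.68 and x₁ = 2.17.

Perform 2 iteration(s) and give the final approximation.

f(x) = x*sin(x) - 1
x₀ = 0.68, x₁ = 2.17

Secant formula: x_{n+1} = x_n - f(x_n)(x_n - x_{n-1})/(f(x_n) - f(x_{n-1}))

Iteration 1:
  f(0.680000) = -0.572421
  f(2.170000) = 0.791953
  x_2 = 2.170000 - 0.791953×(2.170000 - 0.680000)/(0.791953 - (-0.572421))
       = 1.305127
Iteration 2:
  f(2.170000) = 0.791953
  f(1.305127) = 0.259339
  x_3 = 1.305127 - 0.259339×(1.305127 - 2.170000)/(0.259339 - 0.791953)
       = 0.884005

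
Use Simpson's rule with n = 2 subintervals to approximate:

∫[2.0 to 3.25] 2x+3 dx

f(x) = 2x+3
a = 2.0, b = 3.25, n = 2
h = (b - a)/n = 0.625000

Simpson's rule: (h/3)[f(x₀) + 4f(x₁) + 2f(x₂) + ... + f(xₙ)]

x_0 = 2.0000, f(x_0) = 7.000000, coefficient = 1
x_1 = 2.6250, f(x_1) = 8.250000, coefficient = 4
x_2 = 3.2500, f(x_2) = 9.500000, coefficient = 1

I ≈ (0.625000/3) × 49.500000 = 10.312500
Exact value: 10.312500
Error: 0.000000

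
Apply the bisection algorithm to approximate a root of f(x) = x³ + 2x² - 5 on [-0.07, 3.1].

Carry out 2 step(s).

f(x) = x³ + 2x² - 5
Initial interval: [-0.07, 3.1]

Iteration 1:
  c_1 = (-0.070000 + 3.100000)/2 = 1.515000
  f(c_1) = f(1.515000) = 3.067716
  f(a) × f(c) < 0, new interval: [-0.070000, 1.515000]
Iteration 2:
  c_2 = (-0.070000 + 1.515000)/2 = 0.722500
  f(c_2) = f(0.722500) = -3.578838
  f(a) × f(c) ≥ 0, new interval: [0.722500, 1.515000]

After 2 iteration(s), the approximation is c_2 = 0.722500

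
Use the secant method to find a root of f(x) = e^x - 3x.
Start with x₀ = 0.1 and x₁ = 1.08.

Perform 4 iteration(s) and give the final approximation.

f(x) = e^x - 3x
x₀ = 0.1, x₁ = 1.08

Secant formula: x_{n+1} = x_n - f(x_n)(x_n - x_{n-1})/(f(x_n) - f(x_{n-1}))

Iteration 1:
  f(0.100000) = 0.805171
  f(1.080000) = -0.295320
  x_2 = 1.080000 - (-0.295320)×(1.080000 - 0.100000)/(-0.295320 - 0.805171)
       = 0.817014
Iteration 2:
  f(1.080000) = -0.295320
  f(0.817014) = -0.187312
  x_3 = 0.817014 - (-0.187312)×(0.817014 - 1.080000)/(-0.187312 - (-0.295320))
       = 0.360937
Iteration 3:
  f(0.817014) = -0.187312
  f(0.360937) = 0.351863
  x_4 = 0.360937 - 0.351863×(0.360937 - 0.817014)/(0.351863 - (-0.187312))
       = 0.658571
Iteration 4:
  f(0.360937) = 0.351863
  f(0.658571) = -0.043683
  x_5 = 0.658571 - (-0.043683)×(0.658571 - 0.360937)/(-0.043683 - 0.351863)
       = 0.625701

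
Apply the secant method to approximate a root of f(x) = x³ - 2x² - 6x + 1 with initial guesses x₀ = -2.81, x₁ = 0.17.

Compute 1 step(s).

f(x) = x³ - 2x² - 6x + 1
x₀ = -2.81, x₁ = 0.17

Secant formula: x_{n+1} = x_n - f(x_n)(x_n - x_{n-1})/(f(x_n) - f(x_{n-1}))

Iteration 1:
  f(-2.810000) = -20.120241
  f(0.170000) = -0.072887
  x_2 = 0.170000 - (-0.072887)×(0.170000 - (-2.810000))/(-0.072887 - (-20.120241))
       = 0.180835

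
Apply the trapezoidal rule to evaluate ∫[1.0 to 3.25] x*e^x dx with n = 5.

f(x) = x*e^x
a = 1.0, b = 3.25, n = 5
h = (b - a)/n = 0.450000

Trapezoidal rule: (h/2)[f(x₀) + 2f(x₁) + 2f(x₂) + ... + f(xₙ)]

x_0 = 1.0000, f(x_0) = 2.718282, coefficient = 1
x_1 = 1.4500, f(x_1) = 6.181516, coefficient = 2
x_2 = 1.9000, f(x_2) = 12.703199, coefficient = 2
x_3 = 2.3500, f(x_3) = 24.641089, coefficient = 2
x_4 = 2.8000, f(x_4) = 46.045011, coefficient = 2
x_5 = 3.2500, f(x_5) = 83.818605, coefficient = 1

I ≈ (0.450000/2) × 265.678517 = 59.777666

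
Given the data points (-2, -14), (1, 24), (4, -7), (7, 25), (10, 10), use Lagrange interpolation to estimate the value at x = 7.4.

Lagrange interpolation formula:
P(x) = Σ yᵢ × Lᵢ(x)
where Lᵢ(x) = Π_{j≠i} (x - xⱼ)/(xᵢ - xⱼ)

L_0(7.4) = (7.4 - 1)/(-2 - 1) × (7.4 - 4)/(-2 - 4) × (7.4 - 7)/(-2 - 7) × (7.4 - 10)/(-2 - 10) = -0.011641
L_1(7.4) = (7.4 - (-2))/(1 - (-2)) × (7.4 - 4)/(1 - 4) × (7.4 - 7)/(1 - 7) × (7.4 - 10)/(1 - 10) = 0.068392
L_2(7.4) = (7.4 - (-2))/(4 - (-2)) × (7.4 - 1)/(4 - 1) × (7.4 - 7)/(4 - 7) × (7.4 - 10)/(4 - 10) = -0.193106
L_3(7.4) = (7.4 - (-2))/(7 - (-2)) × (7.4 - 1)/(7 - 1) × (7.4 - 4)/(7 - 4) × (7.4 - 10)/(7 - 10) = 1.094268
L_4(7.4) = (7.4 - (-2))/(10 - (-2)) × (7.4 - 1)/(10 - 1) × (7.4 - 4)/(10 - 4) × (7.4 - 7)/(10 - 7) = 0.042087

P(7.4) = (-14)×L_0(7.4) + 24×L_1(7.4) + (-7)×L_2(7.4) + 25×L_3(7.4) + 10×L_4(7.4)
P(7.4) = 30.933702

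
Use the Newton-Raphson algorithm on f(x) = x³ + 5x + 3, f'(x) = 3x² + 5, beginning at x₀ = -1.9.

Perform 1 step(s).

f(x) = x³ + 5x + 3
f'(x) = 3x² + 5
x₀ = -1.9

Newton-Raphson formula: x_{n+1} = x_n - f(x_n)/f'(x_n)

Iteration 1:
  f(-1.900000) = -13.359000
  f'(-1.900000) = 15.830000
  x_1 = -1.900000 - (-13.359000)/15.830000 = -1.056096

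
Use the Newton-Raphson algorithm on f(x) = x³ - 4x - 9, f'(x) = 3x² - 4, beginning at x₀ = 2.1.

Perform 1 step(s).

f(x) = x³ - 4x - 9
f'(x) = 3x² - 4
x₀ = 2.1

Newton-Raphson formula: x_{n+1} = x_n - f(x_n)/f'(x_n)

Iteration 1:
  f(2.100000) = -8.139000
  f'(2.100000) = 9.230000
  x_1 = 2.100000 - (-8.139000)/9.230000 = 2.981798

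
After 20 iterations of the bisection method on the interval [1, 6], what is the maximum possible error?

Bisection error bound: |error| ≤ (b-a)/2^n
|error| ≤ (6 - 1)/2^20 = 5/2^20
|error| ≤ 0.0000047684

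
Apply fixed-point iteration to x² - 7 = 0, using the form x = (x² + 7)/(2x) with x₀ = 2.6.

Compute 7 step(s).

Equation: x² - 7 = 0
Fixed-point form: x = (x² + 7)/(2x)
x₀ = 2.6

x_1 = g(2.600000) = 2.646154
x_2 = g(2.646154) = 2.645751
x_3 = g(2.645751) = 2.645751
x_4 = g(2.645751) = 2.645751
x_5 = g(2.645751) = 2.645751
x_6 = g(2.645751) = 2.645751
x_7 = g(2.645751) = 2.645751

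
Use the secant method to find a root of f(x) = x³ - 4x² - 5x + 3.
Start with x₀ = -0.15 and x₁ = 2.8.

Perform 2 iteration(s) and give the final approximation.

f(x) = x³ - 4x² - 5x + 3
x₀ = -0.15, x₁ = 2.8

Secant formula: x_{n+1} = x_n - f(x_n)(x_n - x_{n-1})/(f(x_n) - f(x_{n-1}))

Iteration 1:
  f(-0.150000) = 3.656625
  f(2.800000) = -20.408000
  x_2 = 2.800000 - (-20.408000)×(2.800000 - (-0.150000))/(-20.408000 - 3.656625)
       = 0.298253
Iteration 2:
  f(2.800000) = -20.408000
  f(0.298253) = 1.179446
  x_3 = 0.298253 - 1.179446×(0.298253 - 2.800000)/(1.179446 - (-20.408000))
       = 0.434938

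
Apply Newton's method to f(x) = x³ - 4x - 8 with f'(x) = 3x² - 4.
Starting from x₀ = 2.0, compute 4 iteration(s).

f(x) = x³ - 4x - 8
f'(x) = 3x² - 4
x₀ = 2.0

Newton-Raphson formula: x_{n+1} = x_n - f(x_n)/f'(x_n)

Iteration 1:
  f(2.000000) = -8.000000
  f'(2.000000) = 8.000000
  x_1 = 2.000000 - (-8.000000)/8.000000 = 3.000000
Iteration 2:
  f(3.000000) = 7.000000
  f'(3.000000) = 23.000000
  x_2 = 3.000000 - 7.000000/23.000000 = 2.695652
Iteration 3:
  f(2.695652) = 0.805457
  f'(2.695652) = 17.799622
  x_3 = 2.695652 - 0.805457/17.799622 = 2.650401
Iteration 4:
  f(2.650401) = 0.016467
  f'(2.650401) = 17.073873
  x_4 = 2.650401 - 0.016467/17.073873 = 2.649436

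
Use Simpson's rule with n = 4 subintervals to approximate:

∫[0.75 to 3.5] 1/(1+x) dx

f(x) = 1/(1+x)
a = 0.75, b = 3.5, n = 4
h = (b - a)/n = 0.687500

Simpson's rule: (h/3)[f(x₀) + 4f(x₁) + 2f(x₂) + ... + f(xₙ)]

x_0 = 0.7500, f(x_0) = 0.571429, coefficient = 1
x_1 = 1.4375, f(x_1) = 0.410256, coefficient = 4
x_2 = 2.1250, f(x_2) = 0.320000, coefficient = 2
x_3 = 2.8125, f(x_3) = 0.262295, coefficient = 4
x_4 = 3.5000, f(x_4) = 0.222222, coefficient = 1

I ≈ (0.687500/3) × 4.123857 = 0.945051
Exact value: 0.944462
Error: 0.000589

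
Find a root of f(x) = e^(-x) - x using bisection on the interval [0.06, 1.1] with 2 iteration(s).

f(x) = e^(-x) - x
Initial interval: [0.06, 1.1]

Iteration 1:
  c_1 = (0.060000 + 1.100000)/2 = 0.580000
  f(c_1) = f(0.580000) = -0.020102
  f(a) × f(c) < 0, new interval: [0.060000, 0.580000]
Iteration 2:
  c_2 = (0.060000 + 0.580000)/2 = 0.320000
  f(c_2) = f(0.320000) = 0.406149
  f(a) × f(c) ≥ 0, new interval: [0.320000, 0.580000]

After 2 iteration(s), the approximation is c_2 = 0.320000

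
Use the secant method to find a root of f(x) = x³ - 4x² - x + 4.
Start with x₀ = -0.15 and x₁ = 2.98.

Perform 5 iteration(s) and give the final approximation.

f(x) = x³ - 4x² - x + 4
x₀ = -0.15, x₁ = 2.98

Secant formula: x_{n+1} = x_n - f(x_n)(x_n - x_{n-1})/(f(x_n) - f(x_{n-1}))

Iteration 1:
  f(-0.150000) = 4.056625
  f(2.980000) = -8.038008
  x_2 = 2.980000 - (-8.038008)×(2.980000 - (-0.150000))/(-8.038008 - 4.056625)
       = 0.899824
Iteration 2:
  f(2.980000) = -8.038008
  f(0.899824) = 0.590015
  x_3 = 0.899824 - 0.590015×(0.899824 - 2.980000)/(0.590015 - (-8.038008))
       = 1.042074
Iteration 3:
  f(0.899824) = 0.590015
  f(1.042074) = -0.254139
  x_4 = 1.042074 - (-0.254139)×(1.042074 - 0.899824)/(-0.254139 - 0.590015)
       = 0.999248
Iteration 4:
  f(1.042074) = -0.254139
  f(0.999248) = 0.004508
  x_5 = 0.999248 - 0.004508×(0.999248 - 1.042074)/(0.004508 - (-0.254139))
       = 0.999995
Iteration 5:
  f(0.999248) = 0.004508
  f(0.999995) = 0.000030
  x_6 = 0.999995 - 0.000030×(0.999995 - 0.999248)/(0.000030 - 0.004508)
       = 1.000000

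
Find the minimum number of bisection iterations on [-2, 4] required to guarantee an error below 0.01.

We need (b-a)/2^n ≤ 0.01
(4 - (-2))/2^n ≤ 0.01
6/2^n ≤ 0.01
2^n ≥ 600
n ≥ log₂(600) = 9.23
n ≥ 10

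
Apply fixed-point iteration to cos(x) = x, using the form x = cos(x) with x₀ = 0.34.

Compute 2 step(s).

Equation: cos(x) = x
Fixed-point form: x = cos(x)
x₀ = 0.34

x_1 = g(0.340000) = 0.942755
x_2 = g(0.942755) = 0.587561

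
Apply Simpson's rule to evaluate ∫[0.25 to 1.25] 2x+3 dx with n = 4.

f(x) = 2x+3
a = 0.25, b = 1.25, n = 4
h = (b - a)/n = 0.250000

Simpson's rule: (h/3)[f(x₀) + 4f(x₁) + 2f(x₂) + ... + f(xₙ)]

x_0 = 0.2500, f(x_0) = 3.500000, coefficient = 1
x_1 = 0.5000, f(x_1) = 4.000000, coefficient = 4
x_2 = 0.7500, f(x_2) = 4.500000, coefficient = 2
x_3 = 1.0000, f(x_3) = 5.000000, coefficient = 4
x_4 = 1.2500, f(x_4) = 5.500000, coefficient = 1

I ≈ (0.250000/3) × 54.000000 = 4.500000
Exact value: 4.500000
Error: 0.000000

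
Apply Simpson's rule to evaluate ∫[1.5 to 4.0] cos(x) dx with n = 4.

f(x) = cos(x)
a = 1.5, b = 4.0, n = 4
h = (b - a)/n = 0.625000

Simpson's rule: (h/3)[f(x₀) + 4f(x₁) + 2f(x₂) + ... + f(xₙ)]

x_0 = 1.5000, f(x_0) = 0.070737, coefficient = 1
x_1 = 2.1250, f(x_1) = -0.526266, coefficient = 4
x_2 = 2.7500, f(x_2) = -0.924302, coefficient = 2
x_3 = 3.3750, f(x_3) = -0.972884, coefficient = 4
x_4 = 4.0000, f(x_4) = -0.653644, coefficient = 1

I ≈ (0.625000/3) × -8.428112 = -1.755857
Exact value: -1.754297
Error: 0.001559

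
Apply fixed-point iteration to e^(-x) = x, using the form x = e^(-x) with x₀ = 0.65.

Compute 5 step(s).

Equation: e^(-x) = x
Fixed-point form: x = e^(-x)
x₀ = 0.65

x_1 = g(0.650000) = 0.522046
x_2 = g(0.522046) = 0.593306
x_3 = g(0.593306) = 0.552498
x_4 = g(0.552498) = 0.575510
x_5 = g(0.575510) = 0.562418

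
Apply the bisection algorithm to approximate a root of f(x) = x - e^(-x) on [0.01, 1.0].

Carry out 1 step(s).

f(x) = x - e^(-x)
Initial interval: [0.01, 1.0]

Iteration 1:
  c_1 = (0.010000 + 1.000000)/2 = 0.505000
  f(c_1) = f(0.505000) = -0.098506
  f(a) × f(c) ≥ 0, new interval: [0.505000, 1.000000]

After 1 iteration(s), the approximation is c_1 = 0.505000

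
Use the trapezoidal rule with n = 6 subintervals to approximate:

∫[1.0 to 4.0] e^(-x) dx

f(x) = e^(-x)
a = 1.0, b = 4.0, n = 6
h = (b - a)/n = 0.500000

Trapezoidal rule: (h/2)[f(x₀) + 2f(x₁) + 2f(x₂) + ... + f(xₙ)]

x_0 = 1.0000, f(x_0) = 0.367879, coefficient = 1
x_1 = 1.5000, f(x_1) = 0.223130, coefficient = 2
x_2 = 2.0000, f(x_2) = 0.135335, coefficient = 2
x_3 = 2.5000, f(x_3) = 0.082085, coefficient = 2
x_4 = 3.0000, f(x_4) = 0.049787, coefficient = 2
x_5 = 3.5000, f(x_5) = 0.030197, coefficient = 2
x_6 = 4.0000, f(x_6) = 0.018316, coefficient = 1

I ≈ (0.500000/2) × 1.427265 = 0.356816
Exact value: 0.349564
Error: 0.007252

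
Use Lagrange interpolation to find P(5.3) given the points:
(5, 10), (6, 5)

Lagrange interpolation formula:
P(x) = Σ yᵢ × Lᵢ(x)
where Lᵢ(x) = Π_{j≠i} (x - xⱼ)/(xᵢ - xⱼ)

L_0(5.3) = (5.3 - 6)/(5 - 6) = 0.700000
L_1(5.3) = (5.3 - 5)/(6 - 5) = 0.300000

P(5.3) = 10×L_0(5.3) + 5×L_1(5.3)
P(5.3) = 8.500000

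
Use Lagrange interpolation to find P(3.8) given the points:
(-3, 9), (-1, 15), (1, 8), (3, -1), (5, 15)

Lagrange interpolation formula:
P(x) = Σ yᵢ × Lᵢ(x)
where Lᵢ(x) = Π_{j≠i} (x - xⱼ)/(xᵢ - xⱼ)

L_0(3.8) = (3.8 - (-1))/(-3 - (-1)) × (3.8 - 1)/(-3 - 1) × (3.8 - 3)/(-3 - 3) × (3.8 - 5)/(-3 - 5) = -0.033600
L_1(3.8) = (3.8 - (-3))/(-1 - (-3)) × (3.8 - 1)/(-1 - 1) × (3.8 - 3)/(-1 - 3) × (3.8 - 5)/(-1 - 5) = 0.190400
L_2(3.8) = (3.8 - (-3))/(1 - (-3)) × (3.8 - (-1))/(1 - (-1)) × (3.8 - 3)/(1 - 3) × (3.8 - 5)/(1 - 5) = -0.489600
L_3(3.8) = (3.8 - (-3))/(3 - (-3)) × (3.8 - (-1))/(3 - (-1)) × (3.8 - 1)/(3 - 1) × (3.8 - 5)/(3 - 5) = 1.142400
L_4(3.8) = (3.8 - (-3))/(5 - (-3)) × (3.8 - (-1))/(5 - (-1)) × (3.8 - 1)/(5 - 1) × (3.8 - 3)/(5 - 3) = 0.190400

P(3.8) = 9×L_0(3.8) + 15×L_1(3.8) + 8×L_2(3.8) + (-1)×L_3(3.8) + 15×L_4(3.8)
P(3.8) = 0.350400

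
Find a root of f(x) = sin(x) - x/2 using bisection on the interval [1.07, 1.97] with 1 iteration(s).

f(x) = sin(x) - x/2
Initial interval: [1.07, 1.97]

Iteration 1:
  c_1 = (1.070000 + 1.970000)/2 = 1.520000
  f(c_1) = f(1.520000) = 0.238710
  f(a) × f(c) ≥ 0, new interval: [1.520000, 1.970000]

After 1 iteration(s), the approximation is c_1 = 1.520000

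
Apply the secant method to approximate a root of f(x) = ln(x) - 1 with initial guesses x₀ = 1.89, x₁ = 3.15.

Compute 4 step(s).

f(x) = ln(x) - 1
x₀ = 1.89, x₁ = 3.15

Secant formula: x_{n+1} = x_n - f(x_n)(x_n - x_{n-1})/(f(x_n) - f(x_{n-1}))

Iteration 1:
  f(1.890000) = -0.363423
  f(3.150000) = 0.147402
  x_2 = 3.150000 - 0.147402×(3.150000 - 1.890000)/(0.147402 - (-0.363423))
       = 2.786418
Iteration 2:
  f(3.150000) = 0.147402
  f(2.786418) = 0.024757
  x_3 = 2.786418 - 0.024757×(2.786418 - 3.150000)/(0.024757 - 0.147402)
       = 2.713026
Iteration 3:
  f(2.786418) = 0.024757
  f(2.713026) = -0.001935
  x_4 = 2.713026 - (-0.001935)×(2.713026 - 2.786418)/(-0.001935 - 0.024757)
       = 2.718347
Iteration 4:
  f(2.713026) = -0.001935
  f(2.718347) = 0.000024
  x_5 = 2.718347 - 0.000024×(2.718347 - 2.713026)/(0.000024 - (-0.001935))
       = 2.718282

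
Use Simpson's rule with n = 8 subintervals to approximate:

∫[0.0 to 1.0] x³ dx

f(x) = x³
a = 0.0, b = 1.0, n = 8
h = (b - a)/n = 0.125000

Simpson's rule: (h/3)[f(x₀) + 4f(x₁) + 2f(x₂) + ... + f(xₙ)]

x_0 = 0.0000, f(x_0) = 0.000000, coefficient = 1
x_1 = 0.1250, f(x_1) = 0.001953, coefficient = 4
x_2 = 0.2500, f(x_2) = 0.015625, coefficient = 2
x_3 = 0.3750, f(x_3) = 0.052734, coefficient = 4
x_4 = 0.5000, f(x_4) = 0.125000, coefficient = 2
x_5 = 0.6250, f(x_5) = 0.244141, coefficient = 4
x_6 = 0.7500, f(x_6) = 0.421875, coefficient = 2
x_7 = 0.8750, f(x_7) = 0.669922, coefficient = 4
x_8 = 1.0000, f(x_8) = 1.000000, coefficient = 1

I ≈ (0.125000/3) × 6.000000 = 0.250000
Exact value: 0.250000
Error: 0.000000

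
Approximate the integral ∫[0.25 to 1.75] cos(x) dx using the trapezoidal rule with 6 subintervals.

f(x) = cos(x)
a = 0.25, b = 1.75, n = 6
h = (b - a)/n = 0.250000

Trapezoidal rule: (h/2)[f(x₀) + 2f(x₁) + 2f(x₂) + ... + f(xₙ)]

x_0 = 0.2500, f(x_0) = 0.968912, coefficient = 1
x_1 = 0.5000, f(x_1) = 0.877583, coefficient = 2
x_2 = 0.7500, f(x_2) = 0.731689, coefficient = 2
x_3 = 1.0000, f(x_3) = 0.540302, coefficient = 2
x_4 = 1.2500, f(x_4) = 0.315322, coefficient = 2
x_5 = 1.5000, f(x_5) = 0.070737, coefficient = 2
x_6 = 1.7500, f(x_6) = -0.178246, coefficient = 1

I ≈ (0.250000/2) × 5.861933 = 0.732742
Exact value: 0.736582
Error: 0.003840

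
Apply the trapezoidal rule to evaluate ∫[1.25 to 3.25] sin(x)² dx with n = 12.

f(x) = sin(x)²
a = 1.25, b = 3.25, n = 12
h = (b - a)/n = 0.166667

Trapezoidal rule: (h/2)[f(x₀) + 2f(x₁) + 2f(x₂) + ... + f(xₙ)]

x_0 = 1.2500, f(x_0) = 0.900572, coefficient = 1
x_1 = 1.4167, f(x_1) = 0.976432, coefficient = 2
x_2 = 1.5833, f(x_2) = 0.999843, coefficient = 2
x_3 = 1.7500, f(x_3) = 0.968228, coefficient = 2
x_4 = 1.9167, f(x_4) = 0.885068, coefficient = 2
x_5 = 2.0833, f(x_5) = 0.759518, coefficient = 2
x_6 = 2.2500, f(x_6) = 0.605398, coefficient = 2
x_7 = 2.4167, f(x_7) = 0.439675, coefficient = 2
x_8 = 2.5833, f(x_8) = 0.280593, coefficient = 2
x_9 = 2.7500, f(x_9) = 0.145665, coefficient = 2
x_10 = 2.9167, f(x_10) = 0.049744, coefficient = 2
x_11 = 3.0833, f(x_11) = 0.003390, coefficient = 2
x_12 = 3.2500, f(x_12) = 0.011706, coefficient = 1

I ≈ (0.166667/2) × 13.139388 = 1.094949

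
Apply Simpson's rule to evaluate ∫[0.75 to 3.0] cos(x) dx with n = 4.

f(x) = cos(x)
a = 0.75, b = 3.0, n = 4
h = (b - a)/n = 0.562500

Simpson's rule: (h/3)[f(x₀) + 4f(x₁) + 2f(x₂) + ... + f(xₙ)]

x_0 = 0.7500, f(x_0) = 0.731689, coefficient = 1
x_1 = 1.3125, f(x_1) = 0.255434, coefficient = 4
x_2 = 1.8750, f(x_2) = -0.299534, coefficient = 2
x_3 = 2.4375, f(x_3) = -0.762199, coefficient = 4
x_4 = 3.0000, f(x_4) = -0.989992, coefficient = 1

I ≈ (0.562500/3) × -2.884432 = -0.540831
Exact value: -0.540519
Error: 0.000312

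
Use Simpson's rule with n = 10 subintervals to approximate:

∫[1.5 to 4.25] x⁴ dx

f(x) = x⁴
a = 1.5, b = 4.25, n = 10
h = (b - a)/n = 0.275000

Simpson's rule: (h/3)[f(x₀) + 4f(x₁) + 2f(x₂) + ... + f(xₙ)]

x_0 = 1.5000, f(x_0) = 5.062500, coefficient = 1
x_1 = 1.7750, f(x_1) = 9.926438, coefficient = 4
x_2 = 2.0500, f(x_2) = 17.661006, coefficient = 2
x_3 = 2.3250, f(x_3) = 29.220782, coefficient = 4
x_4 = 2.6000, f(x_4) = 45.697600, coefficient = 2
x_5 = 2.8750, f(x_5) = 68.320557, coefficient = 4
x_6 = 3.1500, f(x_6) = 98.456006, coefficient = 2
x_7 = 3.4250, f(x_7) = 137.607563, coefficient = 4
x_8 = 3.7000, f(x_8) = 187.416100, coefficient = 2
x_9 = 3.9750, f(x_9) = 249.659750, coefficient = 4
x_10 = 4.2500, f(x_10) = 326.253906, coefficient = 1

I ≈ (0.275000/3) × 3008.718189 = 275.799167
Exact value: 275.797070
Error: 0.002097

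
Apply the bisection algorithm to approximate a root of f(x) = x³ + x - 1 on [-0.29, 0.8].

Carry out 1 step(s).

f(x) = x³ + x - 1
Initial interval: [-0.29, 0.8]

Iteration 1:
  c_1 = (-0.290000 + 0.800000)/2 = 0.255000
  f(c_1) = f(0.255000) = -0.728419
  f(a) × f(c) ≥ 0, new interval: [0.255000, 0.800000]

After 1 iteration(s), the approximation is c_1 = 0.255000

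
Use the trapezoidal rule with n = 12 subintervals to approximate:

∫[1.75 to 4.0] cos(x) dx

f(x) = cos(x)
a = 1.75, b = 4.0, n = 12
h = (b - a)/n = 0.187500

Trapezoidal rule: (h/2)[f(x₀) + 2f(x₁) + 2f(x₂) + ... + f(xₙ)]

x_0 = 1.7500, f(x_0) = -0.178246, coefficient = 1
x_1 = 1.9375, f(x_1) = -0.358540, coefficient = 2
x_2 = 2.1250, f(x_2) = -0.526266, coefficient = 2
x_3 = 2.3125, f(x_3) = -0.675545, coefficient = 2
x_4 = 2.5000, f(x_4) = -0.801144, coefficient = 2
x_5 = 2.6875, f(x_5) = -0.898659, coefficient = 2
x_6 = 2.8750, f(x_6) = -0.964674, coefficient = 2
x_7 = 3.0625, f(x_7) = -0.996874, coefficient = 2
x_8 = 3.2500, f(x_8) = -0.994130, coefficient = 2
x_9 = 3.4375, f(x_9) = -0.956538, coefficient = 2
x_10 = 3.6250, f(x_10) = -0.885416, coefficient = 2
x_11 = 3.8125, f(x_11) = -0.783258, coefficient = 2
x_12 = 4.0000, f(x_12) = -0.653644, coefficient = 1

I ≈ (0.187500/2) × -18.513979 = -1.735685
Exact value: -1.740788
Error: 0.005103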